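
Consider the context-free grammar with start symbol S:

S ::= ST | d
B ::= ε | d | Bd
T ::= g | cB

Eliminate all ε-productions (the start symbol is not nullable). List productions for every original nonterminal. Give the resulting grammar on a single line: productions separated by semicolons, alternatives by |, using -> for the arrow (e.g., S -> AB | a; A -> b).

S -> d | ST; B -> d | Bd; T -> c | g | cB

Nullable set: {B}.
Drop B -> ε.
B -> Bd: B nullable, giving Bd | d.
T -> cB: B nullable, giving c | cB.
Unchanged (no nullable symbols): S -> ST; S -> d; B -> d; T -> g.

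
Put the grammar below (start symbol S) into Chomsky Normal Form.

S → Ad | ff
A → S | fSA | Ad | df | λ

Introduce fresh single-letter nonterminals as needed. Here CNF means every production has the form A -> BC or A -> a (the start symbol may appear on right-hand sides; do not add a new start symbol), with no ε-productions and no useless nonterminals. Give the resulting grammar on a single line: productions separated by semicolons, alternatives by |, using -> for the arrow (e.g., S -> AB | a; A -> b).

Nullable: {A}; after ε-elimination: S -> d | Ad | ff; A -> S | d | Ad | df | fS | fSA.
After unit-elimination: S -> d | Ad | ff; A -> d | Ad | df | fS | ff | fSA.
TERM: introduce B -> d, C -> f and substitute in every rule of length ≥2.
BIN: A -> CSA becomes A -> CD, D -> SA.

S -> d | AB | CC; A -> d | AB | BC | CC | CD | CS; B -> d; C -> f; D -> SA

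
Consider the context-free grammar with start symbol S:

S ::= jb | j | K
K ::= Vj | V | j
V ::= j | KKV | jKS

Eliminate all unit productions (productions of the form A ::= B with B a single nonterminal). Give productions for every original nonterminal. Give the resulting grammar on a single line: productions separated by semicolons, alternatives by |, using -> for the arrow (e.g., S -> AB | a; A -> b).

Unit productions: K->V, S->K.
Unit pairs (A ⇒* B via units): (K,V), (S,K), (S,V).
S: inherits non-unit rules of {K, S, V} → KKV | Vj | j | jKS | jb.
K: inherits non-unit rules of {K, V} → KKV | Vj | j | jKS.
V: inherits non-unit rules of {V} → KKV | j | jKS.

S -> j | Vj | jb | KKV | jKS; K -> j | Vj | KKV | jKS; V -> j | KKV | jKS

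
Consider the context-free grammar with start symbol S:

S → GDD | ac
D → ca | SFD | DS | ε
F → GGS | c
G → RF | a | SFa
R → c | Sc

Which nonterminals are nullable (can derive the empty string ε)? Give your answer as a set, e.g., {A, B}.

{D}

Directly nullable (have an ε-rule): {D}.
Not nullable: F, G, R, S — each has a terminal in every rule's right-hand side or depends on a non-nullable symbol.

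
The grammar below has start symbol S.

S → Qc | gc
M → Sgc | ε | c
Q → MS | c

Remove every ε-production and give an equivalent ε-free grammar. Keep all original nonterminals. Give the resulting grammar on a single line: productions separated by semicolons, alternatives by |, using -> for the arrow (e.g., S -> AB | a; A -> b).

Nullable set: {M}.
Drop M -> ε.
Q -> MS: M nullable, giving MS | S.
Unchanged (no nullable symbols): S -> Qc; S -> gc; M -> Sgc; M -> c; Q -> c.

S -> Qc | gc; M -> c | Sgc; Q -> S | c | MS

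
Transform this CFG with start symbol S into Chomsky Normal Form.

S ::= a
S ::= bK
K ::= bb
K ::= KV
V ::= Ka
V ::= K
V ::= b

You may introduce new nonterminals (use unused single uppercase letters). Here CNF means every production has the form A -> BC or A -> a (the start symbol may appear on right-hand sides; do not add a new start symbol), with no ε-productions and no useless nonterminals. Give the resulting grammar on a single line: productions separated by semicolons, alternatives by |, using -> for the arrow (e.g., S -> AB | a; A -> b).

S -> a | AK; A -> b; B -> a; K -> AA | KV; V -> b | AA | KB | KV

No ε-productions.
After unit-elimination: S -> a | bK; K -> KV | bb; V -> b | KV | Ka | bb.
TERM: introduce B -> a, A -> b and substitute in every rule of length ≥2.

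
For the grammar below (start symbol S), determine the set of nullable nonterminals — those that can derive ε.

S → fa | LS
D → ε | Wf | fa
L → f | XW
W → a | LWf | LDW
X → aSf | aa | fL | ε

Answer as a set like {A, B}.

{D, X}

Directly nullable (have an ε-rule): {D, X}.
Not nullable: L, S, W — each has a terminal in every rule's right-hand side or depends on a non-nullable symbol.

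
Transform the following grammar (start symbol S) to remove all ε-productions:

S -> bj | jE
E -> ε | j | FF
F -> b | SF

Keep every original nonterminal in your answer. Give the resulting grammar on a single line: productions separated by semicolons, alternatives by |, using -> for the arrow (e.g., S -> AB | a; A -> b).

S -> j | bj | jE; E -> j | FF; F -> b | SF

Nullable set: {E}.
S -> jE: E nullable, giving j | jE.
Drop E -> ε.
Unchanged (no nullable symbols): S -> bj; E -> FF; E -> j; F -> SF; F -> b.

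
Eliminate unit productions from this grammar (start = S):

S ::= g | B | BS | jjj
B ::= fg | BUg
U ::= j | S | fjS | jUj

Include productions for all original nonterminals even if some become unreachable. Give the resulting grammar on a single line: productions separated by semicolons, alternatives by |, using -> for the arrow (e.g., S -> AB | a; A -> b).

S -> g | BS | fg | BUg | jjj; B -> fg | BUg; U -> g | j | BS | fg | BUg | fjS | jUj | jjj

Unit productions: S->B, U->S.
Unit pairs (A ⇒* B via units): (S,B), (U,B), (U,S).
S: inherits non-unit rules of {B, S} → BS | BUg | fg | g | jjj.
B: inherits non-unit rules of {B} → BUg | fg.
U: inherits non-unit rules of {B, S, U} → BS | BUg | fg | fjS | g | j | jUj | jjj.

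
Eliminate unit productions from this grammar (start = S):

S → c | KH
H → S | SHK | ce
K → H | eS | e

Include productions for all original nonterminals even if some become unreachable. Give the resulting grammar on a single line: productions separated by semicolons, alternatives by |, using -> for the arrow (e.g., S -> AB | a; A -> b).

S -> c | KH; H -> c | KH | ce | SHK; K -> c | e | KH | ce | eS | SHK

Unit productions: H->S, K->H.
Unit pairs (A ⇒* B via units): (H,S), (K,H), (K,S).
S: inherits non-unit rules of {S} → KH | c.
H: inherits non-unit rules of {H, S} → KH | SHK | c | ce.
K: inherits non-unit rules of {H, K, S} → KH | SHK | c | ce | e | eS.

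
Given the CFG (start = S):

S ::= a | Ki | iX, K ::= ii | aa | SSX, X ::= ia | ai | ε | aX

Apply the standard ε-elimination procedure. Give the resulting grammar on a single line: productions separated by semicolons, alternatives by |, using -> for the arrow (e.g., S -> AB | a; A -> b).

Nullable set: {X}.
S -> iX: X nullable, giving i | iX.
K -> SSX: X nullable, giving SS | SSX.
Drop X -> ε.
X -> aX: X nullable, giving a | aX.
Unchanged (no nullable symbols): S -> Ki; S -> a; K -> aa; K -> ii; X -> ai; X -> ia.

S -> a | i | Ki | iX; K -> SS | aa | ii | SSX; X -> a | aX | ai | ia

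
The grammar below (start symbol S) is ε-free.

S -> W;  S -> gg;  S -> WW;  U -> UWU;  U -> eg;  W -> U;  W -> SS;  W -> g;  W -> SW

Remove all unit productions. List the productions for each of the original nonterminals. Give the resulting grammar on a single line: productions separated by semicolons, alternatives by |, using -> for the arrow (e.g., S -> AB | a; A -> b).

Unit productions: S->W, W->U.
Unit pairs (A ⇒* B via units): (S,U), (S,W), (W,U).
S: inherits non-unit rules of {S, U, W} → SS | SW | UWU | WW | eg | g | gg.
U: inherits non-unit rules of {U} → UWU | eg.
W: inherits non-unit rules of {U, W} → SS | SW | UWU | eg | g.

S -> g | SS | SW | WW | eg | gg | UWU; U -> eg | UWU; W -> g | SS | SW | eg | UWU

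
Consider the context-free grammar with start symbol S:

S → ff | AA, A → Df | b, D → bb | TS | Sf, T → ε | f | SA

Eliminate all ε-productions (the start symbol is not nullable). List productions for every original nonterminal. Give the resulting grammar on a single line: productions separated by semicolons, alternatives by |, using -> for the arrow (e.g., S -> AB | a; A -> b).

Nullable set: {T}.
D -> TS: T nullable, giving S | TS.
Drop T -> ε.
Unchanged (no nullable symbols): S -> AA; S -> ff; A -> Df; A -> b; D -> Sf; D -> bb; T -> SA; T -> f.

S -> AA | ff; A -> b | Df; D -> S | Sf | TS | bb; T -> f | SA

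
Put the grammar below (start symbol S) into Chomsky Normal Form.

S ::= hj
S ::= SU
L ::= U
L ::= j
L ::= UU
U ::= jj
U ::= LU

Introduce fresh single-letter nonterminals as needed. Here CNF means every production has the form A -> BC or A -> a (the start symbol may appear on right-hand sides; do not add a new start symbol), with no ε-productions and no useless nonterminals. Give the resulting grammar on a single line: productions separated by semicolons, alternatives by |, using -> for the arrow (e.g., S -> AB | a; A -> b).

No ε-productions.
After unit-elimination: S -> SU | hj; L -> j | LU | UU | jj; U -> LU | jj.
TERM: introduce B -> h, A -> j and substitute in every rule of length ≥2.

S -> BA | SU; A -> j; B -> h; L -> j | AA | LU | UU; U -> AA | LU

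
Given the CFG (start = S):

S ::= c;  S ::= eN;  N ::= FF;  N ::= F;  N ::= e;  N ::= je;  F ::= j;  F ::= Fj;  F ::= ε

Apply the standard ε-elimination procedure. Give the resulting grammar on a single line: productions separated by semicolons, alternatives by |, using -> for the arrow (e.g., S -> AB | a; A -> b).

S -> c | e | eN; F -> j | Fj; N -> F | e | FF | je

Nullable set: {F, N}.
S -> eN: N nullable, giving e | eN.
Drop F -> ε.
F -> Fj: F nullable, giving Fj | j.
N -> F: F nullable, giving F.
N -> FF: F, F nullable, giving F | FF.
Unchanged (no nullable symbols): S -> c; F -> j; N -> e; N -> je.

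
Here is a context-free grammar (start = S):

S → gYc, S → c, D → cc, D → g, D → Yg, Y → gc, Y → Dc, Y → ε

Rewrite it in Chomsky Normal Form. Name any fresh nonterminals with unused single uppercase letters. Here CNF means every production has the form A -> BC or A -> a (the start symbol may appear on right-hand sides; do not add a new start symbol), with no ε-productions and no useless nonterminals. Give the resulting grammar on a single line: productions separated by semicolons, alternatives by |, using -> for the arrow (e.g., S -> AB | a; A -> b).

S -> c | AB | AC; A -> g; B -> c; C -> YB; D -> g | BB | YA; Y -> AB | DB

Nullable: {Y}; after ε-elimination: S -> c | gc | gYc; D -> g | Yg | cc; Y -> Dc | gc.
No unit productions to eliminate.
TERM: introduce B -> c, A -> g and substitute in every rule of length ≥2.
BIN: S -> AYB becomes S -> AC, C -> YB.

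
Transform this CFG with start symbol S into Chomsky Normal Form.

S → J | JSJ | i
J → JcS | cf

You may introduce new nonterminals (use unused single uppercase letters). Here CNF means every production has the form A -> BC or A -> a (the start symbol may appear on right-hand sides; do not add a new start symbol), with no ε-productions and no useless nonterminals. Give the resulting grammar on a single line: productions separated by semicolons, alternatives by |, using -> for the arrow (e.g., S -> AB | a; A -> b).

S -> i | AB | JD | JE; A -> c; B -> f; C -> AS; D -> AS; E -> SJ; J -> AB | JC

No ε-productions.
After unit-elimination: S -> i | cf | JSJ | JcS; J -> cf | JcS.
TERM: introduce A -> c, B -> f and substitute in every rule of length ≥2.
BIN: J -> JAS becomes J -> JC, C -> AS; S -> JAS becomes S -> JD, D -> AS; S -> JSJ becomes S -> JE, E -> SJ.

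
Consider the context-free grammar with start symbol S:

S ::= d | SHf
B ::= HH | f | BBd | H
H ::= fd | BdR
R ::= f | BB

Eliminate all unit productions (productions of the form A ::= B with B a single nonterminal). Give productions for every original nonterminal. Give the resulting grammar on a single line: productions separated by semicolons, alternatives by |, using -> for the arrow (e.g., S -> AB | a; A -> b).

S -> d | SHf; B -> f | HH | fd | BBd | BdR; H -> fd | BdR; R -> f | BB

Unit productions: B->H.
Unit pairs (A ⇒* B via units): (B,H).
S: inherits non-unit rules of {S} → SHf | d.
B: inherits non-unit rules of {B, H} → BBd | BdR | HH | f | fd.
H: inherits non-unit rules of {H} → BdR | fd.
R: inherits non-unit rules of {R} → BB | f.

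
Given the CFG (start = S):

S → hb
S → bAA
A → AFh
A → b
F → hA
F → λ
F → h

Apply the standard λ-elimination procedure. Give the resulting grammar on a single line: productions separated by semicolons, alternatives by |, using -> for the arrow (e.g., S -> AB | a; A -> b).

S -> hb | bAA; A -> b | Ah | AFh; F -> h | hA

Nullable set: {F}.
A -> AFh: F nullable, giving AFh | Ah.
Drop F -> λ.
Unchanged (no nullable symbols): S -> bAA; S -> hb; A -> b; F -> h; F -> hA.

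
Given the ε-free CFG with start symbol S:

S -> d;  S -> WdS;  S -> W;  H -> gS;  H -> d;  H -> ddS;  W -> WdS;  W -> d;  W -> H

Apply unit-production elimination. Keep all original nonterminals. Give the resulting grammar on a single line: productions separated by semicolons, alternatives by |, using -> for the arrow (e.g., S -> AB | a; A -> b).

S -> d | gS | WdS | ddS; H -> d | gS | ddS; W -> d | gS | WdS | ddS

Unit productions: S->W, W->H.
Unit pairs (A ⇒* B via units): (S,H), (S,W), (W,H).
S: inherits non-unit rules of {H, S, W} → WdS | d | ddS | gS.
H: inherits non-unit rules of {H} → d | ddS | gS.
W: inherits non-unit rules of {H, W} → WdS | d | ddS | gS.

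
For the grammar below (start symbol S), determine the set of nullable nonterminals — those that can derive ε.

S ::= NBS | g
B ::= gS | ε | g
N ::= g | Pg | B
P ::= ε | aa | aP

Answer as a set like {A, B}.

Directly nullable (have an ε-rule): {B, P}.
N is nullable via N -> B (every symbol on the right is already known nullable).
Not nullable: S — each has a terminal in every rule's right-hand side or depends on a non-nullable symbol.

{B, N, P}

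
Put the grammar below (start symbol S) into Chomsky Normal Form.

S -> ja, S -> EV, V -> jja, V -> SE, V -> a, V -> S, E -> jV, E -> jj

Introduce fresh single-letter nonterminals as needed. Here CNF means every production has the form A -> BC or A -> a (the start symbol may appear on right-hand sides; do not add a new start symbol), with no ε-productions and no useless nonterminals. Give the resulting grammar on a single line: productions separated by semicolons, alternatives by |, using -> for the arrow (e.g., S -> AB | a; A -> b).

S -> AB | EV; A -> j; B -> a; C -> AB; E -> AA | AV; V -> a | AB | AC | EV | SE

No ε-productions.
After unit-elimination: S -> EV | ja; E -> jV | jj; V -> a | EV | SE | ja | jja.
TERM: introduce B -> a, A -> j and substitute in every rule of length ≥2.
BIN: V -> AAB becomes V -> AC, C -> AB.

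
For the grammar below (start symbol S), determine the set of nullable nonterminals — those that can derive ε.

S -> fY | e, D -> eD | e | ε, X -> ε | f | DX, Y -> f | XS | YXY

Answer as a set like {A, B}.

Directly nullable (have an ε-rule): {D, X}.
Not nullable: S, Y — each has a terminal in every rule's right-hand side or depends on a non-nullable symbol.

{D, X}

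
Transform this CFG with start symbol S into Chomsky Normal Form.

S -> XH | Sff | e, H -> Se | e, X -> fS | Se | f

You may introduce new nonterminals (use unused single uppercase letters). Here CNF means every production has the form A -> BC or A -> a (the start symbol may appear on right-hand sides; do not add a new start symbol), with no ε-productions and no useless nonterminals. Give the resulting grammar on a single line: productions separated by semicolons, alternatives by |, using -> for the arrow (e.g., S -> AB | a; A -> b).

No ε-productions.
No unit productions to eliminate.
TERM: introduce A -> e, B -> f and substitute in every rule of length ≥2.
BIN: S -> SBB becomes S -> SC, C -> BB.

S -> e | SC | XH; A -> e; B -> f; C -> BB; H -> e | SA; X -> f | BS | SA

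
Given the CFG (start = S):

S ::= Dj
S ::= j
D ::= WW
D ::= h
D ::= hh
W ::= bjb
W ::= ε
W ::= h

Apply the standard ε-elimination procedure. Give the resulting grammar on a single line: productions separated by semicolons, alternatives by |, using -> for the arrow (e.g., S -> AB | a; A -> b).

Nullable set: {D, W}.
S -> Dj: D nullable, giving Dj | j.
D -> WW: W, W nullable, giving W | WW.
Drop W -> ε.
Unchanged (no nullable symbols): S -> j; D -> h; D -> hh; W -> bjb; W -> h.

S -> j | Dj; D -> W | h | WW | hh; W -> h | bjb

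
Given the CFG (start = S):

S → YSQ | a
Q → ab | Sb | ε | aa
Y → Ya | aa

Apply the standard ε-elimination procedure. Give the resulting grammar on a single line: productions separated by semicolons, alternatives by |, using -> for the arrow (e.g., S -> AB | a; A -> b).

Nullable set: {Q}.
S -> YSQ: Q nullable, giving YS | YSQ.
Drop Q -> ε.
Unchanged (no nullable symbols): S -> a; Q -> Sb; Q -> aa; Q -> ab; Y -> Ya; Y -> aa.

S -> a | YS | YSQ; Q -> Sb | aa | ab; Y -> Ya | aa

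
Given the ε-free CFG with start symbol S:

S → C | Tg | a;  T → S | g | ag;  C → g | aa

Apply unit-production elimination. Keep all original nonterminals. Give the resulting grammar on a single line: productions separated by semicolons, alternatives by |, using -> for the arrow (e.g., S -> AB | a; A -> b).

S -> a | g | Tg | aa; C -> g | aa; T -> a | g | Tg | aa | ag

Unit productions: S->C, T->S.
Unit pairs (A ⇒* B via units): (S,C), (T,C), (T,S).
S: inherits non-unit rules of {C, S} → Tg | a | aa | g.
C: inherits non-unit rules of {C} → aa | g.
T: inherits non-unit rules of {C, S, T} → Tg | a | aa | ag | g.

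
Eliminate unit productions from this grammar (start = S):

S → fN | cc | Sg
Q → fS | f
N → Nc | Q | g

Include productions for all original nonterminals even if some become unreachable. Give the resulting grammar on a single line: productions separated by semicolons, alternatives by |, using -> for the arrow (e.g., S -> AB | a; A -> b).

Unit productions: N->Q.
Unit pairs (A ⇒* B via units): (N,Q).
S: inherits non-unit rules of {S} → Sg | cc | fN.
N: inherits non-unit rules of {N, Q} → Nc | f | fS | g.
Q: inherits non-unit rules of {Q} → f | fS.

S -> Sg | cc | fN; N -> f | g | Nc | fS; Q -> f | fS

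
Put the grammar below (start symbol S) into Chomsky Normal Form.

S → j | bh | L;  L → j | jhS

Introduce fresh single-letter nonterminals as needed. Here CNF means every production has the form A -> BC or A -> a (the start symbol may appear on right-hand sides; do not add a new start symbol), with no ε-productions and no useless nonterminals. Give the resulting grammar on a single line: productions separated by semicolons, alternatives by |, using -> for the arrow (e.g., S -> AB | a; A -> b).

S -> j | AE | CB; A -> j; B -> h; C -> b; E -> BS

No ε-productions.
After unit-elimination: S -> j | bh | jhS; L -> j | jhS.
TERM: introduce C -> b, B -> h, A -> j and substitute in every rule of length ≥2.
BIN: L -> ABS becomes L -> AD, D -> BS; S -> ABS becomes S -> AE, E -> BS.
Drop unreachable/unproductive: L.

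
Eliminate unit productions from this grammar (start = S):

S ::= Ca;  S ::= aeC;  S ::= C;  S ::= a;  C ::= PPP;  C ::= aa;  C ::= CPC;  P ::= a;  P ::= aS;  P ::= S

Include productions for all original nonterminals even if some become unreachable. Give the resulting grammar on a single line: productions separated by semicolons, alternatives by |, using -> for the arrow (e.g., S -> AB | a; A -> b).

Unit productions: P->S, S->C.
Unit pairs (A ⇒* B via units): (P,C), (P,S), (S,C).
S: inherits non-unit rules of {C, S} → CPC | Ca | PPP | a | aa | aeC.
C: inherits non-unit rules of {C} → CPC | PPP | aa.
P: inherits non-unit rules of {C, P, S} → CPC | Ca | PPP | a | aS | aa | aeC.

S -> a | Ca | aa | CPC | PPP | aeC; C -> aa | CPC | PPP; P -> a | Ca | aS | aa | CPC | PPP | aeC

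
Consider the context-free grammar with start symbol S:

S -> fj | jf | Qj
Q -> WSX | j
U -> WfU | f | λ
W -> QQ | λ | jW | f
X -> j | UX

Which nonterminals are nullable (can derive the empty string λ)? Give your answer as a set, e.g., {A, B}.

Directly nullable (have an ε-rule): {U, W}.
Not nullable: Q, S, X — each has a terminal in every rule's right-hand side or depends on a non-nullable symbol.

{U, W}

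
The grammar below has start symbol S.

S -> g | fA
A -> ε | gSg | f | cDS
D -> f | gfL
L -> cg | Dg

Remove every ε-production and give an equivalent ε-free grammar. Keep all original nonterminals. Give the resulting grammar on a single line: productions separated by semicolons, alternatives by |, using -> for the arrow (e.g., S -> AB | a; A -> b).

Nullable set: {A}.
S -> fA: A nullable, giving f | fA.
Drop A -> ε.
Unchanged (no nullable symbols): S -> g; A -> cDS; A -> f; A -> gSg; D -> f; D -> gfL; L -> Dg; L -> cg.

S -> f | g | fA; A -> f | cDS | gSg; D -> f | gfL; L -> Dg | cg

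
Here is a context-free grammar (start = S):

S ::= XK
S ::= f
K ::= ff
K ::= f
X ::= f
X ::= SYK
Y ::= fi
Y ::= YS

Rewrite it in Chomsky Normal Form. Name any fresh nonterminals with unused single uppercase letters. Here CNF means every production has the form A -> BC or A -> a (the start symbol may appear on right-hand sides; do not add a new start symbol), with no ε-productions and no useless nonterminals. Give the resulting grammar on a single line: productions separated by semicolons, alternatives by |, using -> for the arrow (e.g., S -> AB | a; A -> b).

S -> f | XK; A -> f; B -> i; C -> YK; K -> f | AA; X -> f | SC; Y -> AB | YS

No ε-productions.
No unit productions to eliminate.
TERM: introduce A -> f, B -> i and substitute in every rule of length ≥2.
BIN: X -> SYK becomes X -> SC, C -> YK.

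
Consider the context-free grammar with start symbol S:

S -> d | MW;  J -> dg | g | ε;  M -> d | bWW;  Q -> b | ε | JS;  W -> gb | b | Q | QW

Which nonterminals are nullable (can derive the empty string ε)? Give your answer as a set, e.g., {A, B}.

Directly nullable (have an ε-rule): {J, Q}.
W is nullable via W -> Q (every symbol on the right is already known nullable).
Not nullable: M, S — each has a terminal in every rule's right-hand side or depends on a non-nullable symbol.

{J, Q, W}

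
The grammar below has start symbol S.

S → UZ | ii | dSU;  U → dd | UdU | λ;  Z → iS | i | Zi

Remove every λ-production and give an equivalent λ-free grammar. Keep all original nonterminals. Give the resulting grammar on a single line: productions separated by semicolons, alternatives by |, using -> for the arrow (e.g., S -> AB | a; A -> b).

S -> Z | UZ | dS | ii | dSU; U -> d | Ud | dU | dd | UdU; Z -> i | Zi | iS

Nullable set: {U}.
S -> UZ: U nullable, giving UZ | Z.
S -> dSU: U nullable, giving dS | dSU.
Drop U -> λ.
U -> UdU: U, U nullable, giving Ud | UdU | d | dU.
Unchanged (no nullable symbols): S -> ii; U -> dd; Z -> Zi; Z -> i; Z -> iS.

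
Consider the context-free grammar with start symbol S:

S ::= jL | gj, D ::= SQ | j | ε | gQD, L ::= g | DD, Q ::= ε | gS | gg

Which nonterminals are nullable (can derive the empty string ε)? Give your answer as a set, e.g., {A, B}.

{D, L, Q}

Directly nullable (have an ε-rule): {D, Q}.
L is nullable via L -> DD (every symbol on the right is already known nullable).
Not nullable: S — each has a terminal in every rule's right-hand side or depends on a non-nullable symbol.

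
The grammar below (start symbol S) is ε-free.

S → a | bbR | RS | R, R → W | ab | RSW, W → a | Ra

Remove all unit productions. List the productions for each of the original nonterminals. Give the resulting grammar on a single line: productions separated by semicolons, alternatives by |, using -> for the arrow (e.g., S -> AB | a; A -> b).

Unit productions: R->W, S->R.
Unit pairs (A ⇒* B via units): (R,W), (S,R), (S,W).
S: inherits non-unit rules of {R, S, W} → RS | RSW | Ra | a | ab | bbR.
R: inherits non-unit rules of {R, W} → RSW | Ra | a | ab.
W: inherits non-unit rules of {W} → Ra | a.

S -> a | RS | Ra | ab | RSW | bbR; R -> a | Ra | ab | RSW; W -> a | Ra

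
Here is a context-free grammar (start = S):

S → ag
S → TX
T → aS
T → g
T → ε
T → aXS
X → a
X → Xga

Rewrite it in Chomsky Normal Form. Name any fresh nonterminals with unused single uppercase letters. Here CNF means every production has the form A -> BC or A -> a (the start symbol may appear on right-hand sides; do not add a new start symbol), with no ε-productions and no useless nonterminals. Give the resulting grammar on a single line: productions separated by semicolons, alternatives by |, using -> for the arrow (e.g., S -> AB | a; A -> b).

Nullable: {T}; after ε-elimination: S -> X | TX | ag; T -> g | aS | aXS; X -> a | Xga.
After unit-elimination: S -> a | TX | ag | Xga; T -> g | aS | aXS; X -> a | Xga.
TERM: introduce B -> a, A -> g and substitute in every rule of length ≥2.
BIN: S -> XAB becomes S -> XC, C -> AB; T -> BXS becomes T -> BD, D -> XS; X -> XAB becomes X -> XE, E -> AB.

S -> a | BA | TX | XC; A -> g; B -> a; C -> AB; D -> XS; E -> AB; T -> g | BD | BS; X -> a | XE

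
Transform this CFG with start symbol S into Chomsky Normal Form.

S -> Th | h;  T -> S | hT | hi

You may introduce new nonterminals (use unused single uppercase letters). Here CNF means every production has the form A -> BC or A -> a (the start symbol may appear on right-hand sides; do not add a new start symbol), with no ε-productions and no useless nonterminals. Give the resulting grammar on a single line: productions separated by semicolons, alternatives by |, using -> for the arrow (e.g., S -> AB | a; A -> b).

S -> h | TA; A -> h; B -> i; T -> h | AB | AT | TA

No ε-productions.
After unit-elimination: S -> h | Th; T -> h | Th | hT | hi.
TERM: introduce A -> h, B -> i and substitute in every rule of length ≥2.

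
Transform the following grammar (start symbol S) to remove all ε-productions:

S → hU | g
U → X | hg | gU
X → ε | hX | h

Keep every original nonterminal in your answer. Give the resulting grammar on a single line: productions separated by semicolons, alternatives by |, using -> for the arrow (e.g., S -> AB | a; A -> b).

Nullable set: {U, X}.
S -> hU: U nullable, giving h | hU.
U -> X: X nullable, giving X.
U -> gU: U nullable, giving g | gU.
Drop X -> ε.
X -> hX: X nullable, giving h | hX.
Unchanged (no nullable symbols): S -> g; U -> hg; X -> h.

S -> g | h | hU; U -> X | g | gU | hg; X -> h | hX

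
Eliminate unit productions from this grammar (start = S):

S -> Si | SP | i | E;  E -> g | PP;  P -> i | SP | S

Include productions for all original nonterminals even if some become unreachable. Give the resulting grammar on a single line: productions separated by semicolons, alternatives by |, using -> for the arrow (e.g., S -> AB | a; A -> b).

Unit productions: P->S, S->E.
Unit pairs (A ⇒* B via units): (P,E), (P,S), (S,E).
S: inherits non-unit rules of {E, S} → PP | SP | Si | g | i.
E: inherits non-unit rules of {E} → PP | g.
P: inherits non-unit rules of {E, P, S} → PP | SP | Si | g | i.

S -> g | i | PP | SP | Si; E -> g | PP; P -> g | i | PP | SP | Si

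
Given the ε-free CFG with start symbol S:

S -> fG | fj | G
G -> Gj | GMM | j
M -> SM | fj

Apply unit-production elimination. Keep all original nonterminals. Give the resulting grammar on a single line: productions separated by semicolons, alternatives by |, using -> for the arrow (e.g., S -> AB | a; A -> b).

S -> j | Gj | fG | fj | GMM; G -> j | Gj | GMM; M -> SM | fj

Unit productions: S->G.
Unit pairs (A ⇒* B via units): (S,G).
S: inherits non-unit rules of {G, S} → GMM | Gj | fG | fj | j.
G: inherits non-unit rules of {G} → GMM | Gj | j.
M: inherits non-unit rules of {M} → SM | fj.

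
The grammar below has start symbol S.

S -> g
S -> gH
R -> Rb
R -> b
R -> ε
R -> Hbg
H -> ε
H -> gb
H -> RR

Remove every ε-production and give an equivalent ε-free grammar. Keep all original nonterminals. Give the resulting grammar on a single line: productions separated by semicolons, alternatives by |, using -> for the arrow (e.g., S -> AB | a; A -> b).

Nullable set: {H, R}.
S -> gH: H nullable, giving g | gH.
Drop H -> ε.
H -> RR: R, R nullable, giving R | RR.
Drop R -> ε.
R -> Hbg: H nullable, giving Hbg | bg.
R -> Rb: R nullable, giving Rb | b.
Unchanged (no nullable symbols): S -> g; H -> gb; R -> b.

S -> g | gH; H -> R | RR | gb; R -> b | Rb | bg | Hbg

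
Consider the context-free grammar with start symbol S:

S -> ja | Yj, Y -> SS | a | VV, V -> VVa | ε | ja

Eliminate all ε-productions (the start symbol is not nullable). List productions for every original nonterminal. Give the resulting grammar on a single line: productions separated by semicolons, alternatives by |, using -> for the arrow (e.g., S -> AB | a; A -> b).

Nullable set: {V, Y}.
S -> Yj: Y nullable, giving Yj | j.
Drop V -> ε.
V -> VVa: V, V nullable, giving VVa | Va | a.
Y -> VV: V, V nullable, giving V | VV.
Unchanged (no nullable symbols): S -> ja; V -> ja; Y -> SS; Y -> a.

S -> j | Yj | ja; V -> a | Va | ja | VVa; Y -> V | a | SS | VV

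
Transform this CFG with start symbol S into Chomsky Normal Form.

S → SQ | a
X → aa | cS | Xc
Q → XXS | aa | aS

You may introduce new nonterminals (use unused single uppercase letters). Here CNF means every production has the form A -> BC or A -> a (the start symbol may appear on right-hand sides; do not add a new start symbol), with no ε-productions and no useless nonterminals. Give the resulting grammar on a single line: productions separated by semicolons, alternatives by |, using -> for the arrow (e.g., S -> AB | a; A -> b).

No ε-productions.
No unit productions to eliminate.
TERM: introduce A -> a, B -> c and substitute in every rule of length ≥2.
BIN: Q -> XXS becomes Q -> XC, C -> XS.

S -> a | SQ; A -> a; B -> c; C -> XS; Q -> AA | AS | XC; X -> AA | BS | XB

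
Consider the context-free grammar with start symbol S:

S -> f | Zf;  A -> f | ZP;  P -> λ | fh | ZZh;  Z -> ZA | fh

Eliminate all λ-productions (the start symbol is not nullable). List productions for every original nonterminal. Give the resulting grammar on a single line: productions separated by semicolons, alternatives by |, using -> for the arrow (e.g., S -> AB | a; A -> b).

Nullable set: {P}.
A -> ZP: P nullable, giving Z | ZP.
Drop P -> λ.
Unchanged (no nullable symbols): S -> Zf; S -> f; A -> f; P -> ZZh; P -> fh; Z -> ZA; Z -> fh.

S -> f | Zf; A -> Z | f | ZP; P -> fh | ZZh; Z -> ZA | fh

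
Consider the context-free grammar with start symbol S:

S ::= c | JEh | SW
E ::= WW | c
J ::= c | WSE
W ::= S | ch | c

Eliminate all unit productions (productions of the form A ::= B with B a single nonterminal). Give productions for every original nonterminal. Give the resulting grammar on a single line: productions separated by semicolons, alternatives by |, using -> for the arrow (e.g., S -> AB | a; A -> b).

Unit productions: W->S.
Unit pairs (A ⇒* B via units): (W,S).
S: inherits non-unit rules of {S} → JEh | SW | c.
E: inherits non-unit rules of {E} → WW | c.
J: inherits non-unit rules of {J} → WSE | c.
W: inherits non-unit rules of {S, W} → JEh | SW | c | ch.

S -> c | SW | JEh; E -> c | WW; J -> c | WSE; W -> c | SW | ch | JEh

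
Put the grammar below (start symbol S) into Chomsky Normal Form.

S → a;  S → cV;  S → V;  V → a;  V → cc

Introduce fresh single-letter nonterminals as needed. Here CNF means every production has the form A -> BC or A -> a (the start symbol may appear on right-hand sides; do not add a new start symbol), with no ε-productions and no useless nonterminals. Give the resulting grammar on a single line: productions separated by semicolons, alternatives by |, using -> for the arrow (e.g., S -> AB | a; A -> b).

S -> a | AA | AV; A -> c; V -> a | AA

No ε-productions.
After unit-elimination: S -> a | cV | cc; V -> a | cc.
TERM: introduce A -> c and substitute in every rule of length ≥2.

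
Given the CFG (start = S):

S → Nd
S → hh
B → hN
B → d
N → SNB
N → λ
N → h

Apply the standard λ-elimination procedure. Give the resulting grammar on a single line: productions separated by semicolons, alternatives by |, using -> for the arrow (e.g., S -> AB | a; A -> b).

Nullable set: {N}.
S -> Nd: N nullable, giving Nd | d.
B -> hN: N nullable, giving h | hN.
Drop N -> λ.
N -> SNB: N nullable, giving SB | SNB.
Unchanged (no nullable symbols): S -> hh; B -> d; N -> h.

S -> d | Nd | hh; B -> d | h | hN; N -> h | SB | SNB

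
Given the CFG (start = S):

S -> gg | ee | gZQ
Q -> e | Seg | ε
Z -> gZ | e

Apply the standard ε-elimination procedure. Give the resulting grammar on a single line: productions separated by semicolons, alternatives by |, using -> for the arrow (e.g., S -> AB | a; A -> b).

Nullable set: {Q}.
S -> gZQ: Q nullable, giving gZ | gZQ.
Drop Q -> ε.
Unchanged (no nullable symbols): S -> ee; S -> gg; Q -> Seg; Q -> e; Z -> e; Z -> gZ.

S -> ee | gZ | gg | gZQ; Q -> e | Seg; Z -> e | gZ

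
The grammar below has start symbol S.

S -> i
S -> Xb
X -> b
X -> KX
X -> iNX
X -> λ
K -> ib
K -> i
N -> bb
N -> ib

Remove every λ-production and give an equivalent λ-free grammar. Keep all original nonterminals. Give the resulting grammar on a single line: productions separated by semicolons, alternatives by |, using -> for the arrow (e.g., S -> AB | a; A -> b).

Nullable set: {X}.
S -> Xb: X nullable, giving Xb | b.
Drop X -> λ.
X -> KX: X nullable, giving K | KX.
X -> iNX: X nullable, giving iN | iNX.
Unchanged (no nullable symbols): S -> i; K -> i; K -> ib; N -> bb; N -> ib; X -> b.

S -> b | i | Xb; K -> i | ib; N -> bb | ib; X -> K | b | KX | iN | iNX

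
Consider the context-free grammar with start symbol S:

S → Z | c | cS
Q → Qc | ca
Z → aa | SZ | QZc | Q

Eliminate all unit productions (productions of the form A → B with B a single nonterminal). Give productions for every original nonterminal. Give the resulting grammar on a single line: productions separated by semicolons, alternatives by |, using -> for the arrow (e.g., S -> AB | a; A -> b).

S -> c | Qc | SZ | aa | cS | ca | QZc; Q -> Qc | ca; Z -> Qc | SZ | aa | ca | QZc

Unit productions: S->Z, Z->Q.
Unit pairs (A ⇒* B via units): (S,Q), (S,Z), (Z,Q).
S: inherits non-unit rules of {Q, S, Z} → QZc | Qc | SZ | aa | c | cS | ca.
Q: inherits non-unit rules of {Q} → Qc | ca.
Z: inherits non-unit rules of {Q, Z} → QZc | Qc | SZ | aa | ca.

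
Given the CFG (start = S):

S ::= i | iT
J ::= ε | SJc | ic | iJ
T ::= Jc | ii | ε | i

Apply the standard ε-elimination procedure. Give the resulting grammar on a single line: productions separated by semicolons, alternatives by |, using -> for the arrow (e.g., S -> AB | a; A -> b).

S -> i | iT; J -> i | Sc | iJ | ic | SJc; T -> c | i | Jc | ii

Nullable set: {J, T}.
S -> iT: T nullable, giving i | iT.
Drop J -> ε.
J -> SJc: J nullable, giving SJc | Sc.
J -> iJ: J nullable, giving i | iJ.
Drop T -> ε.
T -> Jc: J nullable, giving Jc | c.
Unchanged (no nullable symbols): S -> i; J -> ic; T -> i; T -> ii.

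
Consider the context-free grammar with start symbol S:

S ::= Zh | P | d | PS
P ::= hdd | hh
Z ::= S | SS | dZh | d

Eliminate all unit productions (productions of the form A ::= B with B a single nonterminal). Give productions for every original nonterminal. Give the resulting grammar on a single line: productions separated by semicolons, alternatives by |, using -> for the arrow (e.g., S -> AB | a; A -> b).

Unit productions: S->P, Z->S.
Unit pairs (A ⇒* B via units): (S,P), (Z,P), (Z,S).
S: inherits non-unit rules of {P, S} → PS | Zh | d | hdd | hh.
P: inherits non-unit rules of {P} → hdd | hh.
Z: inherits non-unit rules of {P, S, Z} → PS | SS | Zh | d | dZh | hdd | hh.

S -> d | PS | Zh | hh | hdd; P -> hh | hdd; Z -> d | PS | SS | Zh | hh | dZh | hdd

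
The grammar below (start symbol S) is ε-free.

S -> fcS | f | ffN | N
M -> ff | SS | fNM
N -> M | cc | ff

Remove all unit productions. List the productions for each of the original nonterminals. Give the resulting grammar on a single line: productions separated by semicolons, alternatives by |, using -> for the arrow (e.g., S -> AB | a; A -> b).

S -> f | SS | cc | ff | fNM | fcS | ffN; M -> SS | ff | fNM; N -> SS | cc | ff | fNM

Unit productions: N->M, S->N.
Unit pairs (A ⇒* B via units): (N,M), (S,M), (S,N).
S: inherits non-unit rules of {M, N, S} → SS | cc | f | fNM | fcS | ff | ffN.
M: inherits non-unit rules of {M} → SS | fNM | ff.
N: inherits non-unit rules of {M, N} → SS | cc | fNM | ff.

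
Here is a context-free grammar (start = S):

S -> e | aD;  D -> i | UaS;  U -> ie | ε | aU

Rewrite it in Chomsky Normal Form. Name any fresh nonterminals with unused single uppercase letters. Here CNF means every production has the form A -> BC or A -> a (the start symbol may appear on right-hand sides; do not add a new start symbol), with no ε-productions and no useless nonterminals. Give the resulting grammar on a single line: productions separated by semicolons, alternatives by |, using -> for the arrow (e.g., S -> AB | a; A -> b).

Nullable: {U}; after ε-elimination: S -> e | aD; D -> i | aS | UaS; U -> a | aU | ie.
No unit productions to eliminate.
TERM: introduce A -> a, C -> e, B -> i and substitute in every rule of length ≥2.
BIN: D -> UAS becomes D -> UE, E -> AS.

S -> e | AD; A -> a; B -> i; C -> e; D -> i | AS | UE; E -> AS; U -> a | AU | BC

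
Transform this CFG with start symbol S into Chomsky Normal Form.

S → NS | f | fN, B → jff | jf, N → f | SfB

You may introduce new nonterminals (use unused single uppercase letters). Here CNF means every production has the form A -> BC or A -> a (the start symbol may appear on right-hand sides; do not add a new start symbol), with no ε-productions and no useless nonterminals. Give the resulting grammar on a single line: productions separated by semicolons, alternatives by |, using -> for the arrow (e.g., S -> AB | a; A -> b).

No ε-productions.
No unit productions to eliminate.
TERM: introduce C -> f, A -> j and substitute in every rule of length ≥2.
BIN: B -> ACC becomes B -> AD, D -> CC; N -> SCB becomes N -> SE, E -> CB.

S -> f | CN | NS; A -> j; B -> AC | AD; C -> f; D -> CC; E -> CB; N -> f | SE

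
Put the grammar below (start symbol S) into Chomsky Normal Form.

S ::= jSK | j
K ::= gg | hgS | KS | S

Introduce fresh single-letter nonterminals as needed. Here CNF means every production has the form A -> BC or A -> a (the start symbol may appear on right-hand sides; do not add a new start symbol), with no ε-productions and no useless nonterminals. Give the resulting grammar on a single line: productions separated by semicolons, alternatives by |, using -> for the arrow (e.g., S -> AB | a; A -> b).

S -> j | CF; A -> g; B -> h; C -> j; D -> AS; E -> SK; F -> SK; K -> j | AA | BD | CE | KS

No ε-productions.
After unit-elimination: S -> j | jSK; K -> j | KS | gg | hgS | jSK.
TERM: introduce A -> g, B -> h, C -> j and substitute in every rule of length ≥2.
BIN: K -> BAS becomes K -> BD, D -> AS; K -> CSK becomes K -> CE, E -> SK; S -> CSK becomes S -> CF, F -> SK.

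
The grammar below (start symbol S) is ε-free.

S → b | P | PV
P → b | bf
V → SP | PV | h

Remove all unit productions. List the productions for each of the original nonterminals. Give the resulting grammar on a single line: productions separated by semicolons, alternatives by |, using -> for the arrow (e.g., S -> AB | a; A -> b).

Unit productions: S->P.
Unit pairs (A ⇒* B via units): (S,P).
S: inherits non-unit rules of {P, S} → PV | b | bf.
P: inherits non-unit rules of {P} → b | bf.
V: inherits non-unit rules of {V} → PV | SP | h.

S -> b | PV | bf; P -> b | bf; V -> h | PV | SP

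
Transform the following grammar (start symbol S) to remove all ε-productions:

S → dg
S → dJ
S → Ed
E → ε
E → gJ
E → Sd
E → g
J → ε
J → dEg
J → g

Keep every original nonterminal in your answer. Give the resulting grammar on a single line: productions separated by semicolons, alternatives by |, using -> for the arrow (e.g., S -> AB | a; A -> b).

Nullable set: {E, J}.
S -> Ed: E nullable, giving Ed | d.
S -> dJ: J nullable, giving d | dJ.
Drop E -> ε.
E -> gJ: J nullable, giving g | gJ.
Drop J -> ε.
J -> dEg: E nullable, giving dEg | dg.
Unchanged (no nullable symbols): S -> dg; E -> Sd; E -> g; J -> g.

S -> d | Ed | dJ | dg; E -> g | Sd | gJ; J -> g | dg | dEg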